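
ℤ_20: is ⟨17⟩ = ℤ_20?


g generates ℤ_n iff gcd(g, n) = 1
gcd(17, 20) = 1
Since gcd = 1, 17 is a generator.

Yes, 17 generates ℤ_20


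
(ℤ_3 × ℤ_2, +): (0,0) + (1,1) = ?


Operation: componentwise addition mod (3, 2)
(0,0) + (1,1) = ((a₁+b₁) mod 3, (a₂+b₂) mod 2) with a = (0,0), b = (1,1)

(0,0) + (1,1) = (1,1)


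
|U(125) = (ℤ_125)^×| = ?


U(n) is the group of units mod n; |U(n)| = φ(n)
|U(125)| = φ(125) = 100

|U(125) = (ℤ_125)^×| = 100


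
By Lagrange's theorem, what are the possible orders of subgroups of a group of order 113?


Lagrange's theorem: |H| divides |G|
|G| = 113
Divisors of 113: 1, 113

Possible subgroup orders: {1, 113}


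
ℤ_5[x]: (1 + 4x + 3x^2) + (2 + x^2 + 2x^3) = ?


Add coefficients mod 5:
x^0: 1 + 2 = 3 (mod 5)
x^1: 4 + 0 = 4 (mod 5)
x^2: 3 + 1 = 4 (mod 5)
x^3: 0 + 2 = 2 (mod 5)
Result: 3 + 4x + 4x^2 + 2x^3

f + g = 3 + 4x + 4x^2 + 2x^3


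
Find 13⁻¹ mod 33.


Use the extended Euclidean algorithm to write 1 = 13·s + 33·t; then s mod 33 is the inverse.
Euclidean algorithm:
  13 = 0·33 + 13
  33 = 2·13 + 7
  13 = 1·7 + 6
  7 = 1·6 + 1
  6 = 6·1 + 0
gcd(13,33) = 1
Back-substitution gives: 13·(-5) + 33·(2) = 1
So 13⁻¹ ≡ -5 ≡ 28 (mod 33)
Check: 13 × 28 = 364 ≡ 1 (mod 33) ✓

13⁻¹ ≡ 28 (mod 33)


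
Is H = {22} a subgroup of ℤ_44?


Subgroup test for H = {22} in (ℤ_44, +):
(1) 0 ∈ H? No
(2) Closure: for all a,b ∈ H, (a+b) mod 44 ∈ H? No  [counterexample: 22 + 22 = 0 ∉ H]
(3) Inverses: for all a ∈ H, -a mod 44 ∈ H? Yes

No, H is not a subgroup of ℤ_44


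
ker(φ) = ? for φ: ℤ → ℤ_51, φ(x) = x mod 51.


Kernel = preimage of identity
ker(φ) = {x ∈ ℤ : x ≡ 0 (mod 51)} = 51ℤ = {0, ±51, ±102, ...}

ker(φ) = 51ℤ


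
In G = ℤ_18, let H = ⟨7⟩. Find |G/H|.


|⟨7⟩| = n / gcd(7, 18) = 18 / 1 = 18
H is normal (ℤ_18 is abelian).
|G/H| = |G| / |H| = 18 / 18 = 1

|G/H| = 1


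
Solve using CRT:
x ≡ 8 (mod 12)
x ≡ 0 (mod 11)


m₁ = 12, m₂ = 11, gcd = 1, so CRT applies. M = m₁·m₂ = 132
Let M₁ = M/m₁ = 11, M₂ = M/m₂ = 12
Find y₁ ≡ M₁⁻¹ (mod m₁): 11⁻¹ ≡ 11 (mod 12)
Find y₂ ≡ M₂⁻¹ (mod m₂): 12⁻¹ ≡ 1 (mod 11)
x = a₁·M₁·y₁ + a₂·M₂·y₂ = 8·11·11 + 0·12·1 = 968
Reduce mod 132: x ≡ 44
Check: 44 mod 12 = 8 ✓, 44 mod 11 = 0 ✓

x ≡ 44 (mod 132)


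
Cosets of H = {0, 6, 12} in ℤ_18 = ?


H = {0, 6, 12}, |H| = 3
Number of cosets = |G|/|H| = 18/3 = 6
0 + H = {0, 6, 12}
1 + H = {1, 7, 13}
2 + H = {2, 8, 14}
3 + H = {3, 9, 15}
4 + H = {4, 10, 16}
5 + H = {5, 11, 17}

Cosets: 0+H={0,6,12}; 1+H={1,7,13}; 2+H={2,8,14}; 3+H={3,9,15}; 4+H={4,10,16}; 5+H={5,11,17}


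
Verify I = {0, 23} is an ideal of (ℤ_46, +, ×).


Check ideal conditions for I = {0, 23} in ℤ_46:
(1) I is an additive subgroup? Yes
(2) For r ∈ ℤ_46 and a ∈ I: r·a ∈ I? Yes

Yes, I is an ideal of ℤ_46


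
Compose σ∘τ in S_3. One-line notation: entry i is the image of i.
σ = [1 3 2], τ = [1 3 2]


σ∘τ: apply τ first, then σ
1 →τ 1 →σ 1
2 →τ 3 →σ 2
3 →τ 2 →σ 3

σ∘τ = [1 2 3]


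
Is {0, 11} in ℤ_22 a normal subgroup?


H = {0, 11} in ℤ_22
ℤ_22 is abelian; every subgroup of an abelian group is normal

Yes, normal subgroup


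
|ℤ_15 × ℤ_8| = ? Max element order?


|ℤ_15 × ℤ_8| = 15 × 8 = 120
Max element order = lcm(15,8) = 120
Cyclic? Yes (gcd=1)

|ℤ_15×ℤ_8| = 120, max element order = 120


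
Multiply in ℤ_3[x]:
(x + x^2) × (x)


Expand and collect like terms; reduce coefficients mod 3:
x^0: 0·0 = 0 ≡ 0 (mod 3)
x^1: 0·1 + 1·0 = 0 ≡ 0 (mod 3)
x^2: 1·1 + 1·0 = 1 ≡ 1 (mod 3)
x^3: 1·1 = 1 ≡ 1 (mod 3)
Result: x^2 + x^3

f · g = x^2 + x^3


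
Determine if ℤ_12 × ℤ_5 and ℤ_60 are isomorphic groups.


Comparing ℤ_12 × ℤ_5 and ℤ_60:
gcd(12,5) = 1, so ℤ_12 × ℤ_5 ≅ ℤ_60 (CRT)

Yes, ℤ_12 × ℤ_5 ≅ ℤ_60


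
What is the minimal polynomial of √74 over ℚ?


√74 satisfies x² - 74 = 0, irreducible over ℚ since 74 is squarefree

Minimal polynomial: x² - 74


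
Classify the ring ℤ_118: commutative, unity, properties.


ℤ_118 is a commutative ring with unity 1; 118 = 2×59 is composite, so 2·59 ≡ 0 gives zero divisors (not an integral domain)
Commutative: Yes
Integral domain: No
Has unity: Yes

ℤ_118: Commutative=Yes, Unity=Yes


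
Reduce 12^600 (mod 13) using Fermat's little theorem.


Fermat's little theorem: if p is prime and gcd(a,p)=1, then a^(p-1) ≡ 1 (mod p)
p = 13 is prime, gcd(12,13) = 1
Reduce exponent: 600 mod 12 = 0
So 12^600 ≡ 12^0 (mod 13)
12^0 = 1

12^600 ≡ 1 (mod 13)


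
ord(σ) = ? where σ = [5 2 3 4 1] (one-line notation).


Cycle decomposition: (1 5)
Cycle lengths: 2
Order = lcm(2) = 2

ord(σ) = 2


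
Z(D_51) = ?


Z(G) = {g ∈ G | gx = xg for all x ∈ G}
For odd n, Z(D_n) = {e}: no nontrivial rotation commutes with all reflections

Z(D_51) = {e}


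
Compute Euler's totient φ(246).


Factor n: 246 = 2 × 3 × 41
φ(n) = n · ∏(1 - 1/p) over distinct primes p | n
φ(246) = 246 · (1 - 1/2) · (1 - 1/3) · (1 - 1/41) = 80

φ(246) = 80


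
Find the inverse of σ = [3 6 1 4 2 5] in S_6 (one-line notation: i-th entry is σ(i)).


To find σ⁻¹, swap domain and range:
σ(1) = 3 → σ⁻¹(3) = 1
σ(2) = 6 → σ⁻¹(6) = 2
σ(3) = 1 → σ⁻¹(1) = 3
σ(4) = 4 → σ⁻¹(4) = 4
σ(5) = 2 → σ⁻¹(2) = 5
σ(6) = 5 → σ⁻¹(5) = 6

σ⁻¹ = [3 5 1 4 6 2]


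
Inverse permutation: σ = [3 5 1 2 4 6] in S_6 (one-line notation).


To find σ⁻¹, swap domain and range:
σ(1) = 3 → σ⁻¹(3) = 1
σ(2) = 5 → σ⁻¹(5) = 2
σ(3) = 1 → σ⁻¹(1) = 3
σ(4) = 2 → σ⁻¹(2) = 4
σ(5) = 4 → σ⁻¹(4) = 5
σ(6) = 6 → σ⁻¹(6) = 6

σ⁻¹ = [3 4 1 5 2 6]


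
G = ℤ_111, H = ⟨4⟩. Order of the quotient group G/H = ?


|⟨4⟩| = n / gcd(4, 111) = 111 / 1 = 111
H is normal (ℤ_111 is abelian).
|G/H| = |G| / |H| = 111 / 111 = 1

|G/H| = 1


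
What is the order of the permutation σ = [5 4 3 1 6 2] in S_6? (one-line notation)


Cycle decomposition: (1 5 6 2 4)
Cycle lengths: 5
Order = lcm(5) = 5

ord(σ) = 5


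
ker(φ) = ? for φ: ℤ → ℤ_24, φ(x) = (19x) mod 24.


Kernel = preimage of identity
ker(φ) = {x ∈ ℤ : 19x ≡ 0 (mod 24)}. gcd(19,24) = 1, so 19x ≡ 0 (mod 24) ⟺ x ≡ 0 (mod 24/1 = 24). Hence ker(φ) = 24ℤ

ker(φ) = 24ℤ


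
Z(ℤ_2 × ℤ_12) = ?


Z(G) = {g ∈ G | gx = xg for all x ∈ G}
Direct product of abelian groups is abelian, so Z(G) = G

Z(ℤ_2 × ℤ_12) = ℤ_2 × ℤ_12


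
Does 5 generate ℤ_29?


g generates ℤ_n iff gcd(g, n) = 1
gcd(5, 29) = 1
Since gcd = 1, 5 is a generator.

Yes, 5 generates ℤ_29


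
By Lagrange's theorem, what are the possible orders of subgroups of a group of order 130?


Lagrange's theorem: |H| divides |G|
|G| = 130
Divisors of 130: 1, 2, 5, 10, 13, 26, 65, 130

Possible subgroup orders: {1, 2, 5, 10, 13, 26, 65, 130}


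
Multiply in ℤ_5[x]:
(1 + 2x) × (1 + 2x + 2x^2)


Expand and collect like terms; reduce coefficients mod 5:
x^0: 1·1 = 1 ≡ 1 (mod 5)
x^1: 1·2 + 2·1 = 4 ≡ 4 (mod 5)
x^2: 1·2 + 2·2 = 6 ≡ 1 (mod 5)
x^3: 2·2 = 4 ≡ 4 (mod 5)
Result: 1 + 4x + x^2 + 4x^3

f · g = 1 + 4x + x^2 + 4x^3


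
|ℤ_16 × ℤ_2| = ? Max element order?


|ℤ_16 × ℤ_2| = 16 × 2 = 32
Max element order = lcm(16,2) = 16
Cyclic? No (gcd=2)

|ℤ_16×ℤ_2| = 32, max element order = 16


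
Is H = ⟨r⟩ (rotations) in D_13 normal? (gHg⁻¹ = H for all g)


H = ⟨r⟩ (rotations) in D_13
The rotation subgroup ⟨r⟩ has index 2 in D_13, so it is normal

Yes, normal subgroup


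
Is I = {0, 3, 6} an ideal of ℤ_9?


Check ideal conditions for I = {0, 3, 6} in ℤ_9:
(1) I is an additive subgroup? Yes
(2) For r ∈ ℤ_9 and a ∈ I: r·a ∈ I? Yes

Yes, I is an ideal of ℤ_9


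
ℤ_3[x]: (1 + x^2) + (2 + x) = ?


Add coefficients mod 3:
x^0: 1 + 2 = 0 (mod 3)
x^1: 0 + 1 = 1 (mod 3)
x^2: 1 + 0 = 1 (mod 3)
Result: x + x^2

f + g = x + x^2


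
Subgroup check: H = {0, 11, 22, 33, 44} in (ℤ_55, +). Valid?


Subgroup test for H = {0, 11, 22, 33, 44} in (ℤ_55, +):
(1) 0 ∈ H? Yes
(2) Closure: for all a,b ∈ H, (a+b) mod 55 ∈ H? Yes
(3) Inverses: for all a ∈ H, -a mod 55 ∈ H? Yes

Yes, H is a subgroup of ℤ_55


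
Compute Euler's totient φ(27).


φ(n) = count of k ∈ {1,...,n} with gcd(k,n)=1
Coprimes to 27: {1, 2, 4, 5, 7, 8, 10, 11, 13, 14, 16, 17, 19, 20, 22, 23, 25, 26}
Count: 18

φ(27) = 18


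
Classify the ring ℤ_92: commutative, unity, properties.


ℤ_92 is a commutative ring with unity 1; 92 = 2×46 is composite, so 2·46 ≡ 0 gives zero divisors (not an integral domain)
Commutative: Yes
Integral domain: No
Has unity: Yes

ℤ_92: Commutative=Yes, Unity=Yes


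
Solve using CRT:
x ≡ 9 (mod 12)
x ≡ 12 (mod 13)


m₁ = 12, m₂ = 13, gcd = 1, so CRT applies. M = m₁·m₂ = 156
Let M₁ = M/m₁ = 13, M₂ = M/m₂ = 12
Find y₁ ≡ M₁⁻¹ (mod m₁): 13⁻¹ ≡ 1 (mod 12)
Find y₂ ≡ M₂⁻¹ (mod m₂): 12⁻¹ ≡ 12 (mod 13)
x = a₁·M₁·y₁ + a₂·M₂·y₂ = 9·13·1 + 12·12·12 = 1845
Reduce mod 156: x ≡ 129
Check: 129 mod 12 = 9 ✓, 129 mod 13 = 12 ✓

x ≡ 129 (mod 156)


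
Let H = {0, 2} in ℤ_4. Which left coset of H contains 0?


0 + H = {0 + h (mod 4) : h ∈ H}
0+0=0, 0+2=2

0 + H = {0, 2}


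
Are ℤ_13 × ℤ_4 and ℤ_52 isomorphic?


Comparing ℤ_13 × ℤ_4 and ℤ_52:
gcd(13,4) = 1, so ℤ_13 × ℤ_4 ≅ ℤ_52 (CRT)

Yes, ℤ_13 × ℤ_4 ≅ ℤ_52


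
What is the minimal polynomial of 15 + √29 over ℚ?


Let α = 15 + √29. Then α - 15 = √29, so (α - 15)² = 29, giving α² - 30α + 196 = 0. Degree 2 and α ∉ ℚ, so this is the minimal polynomial.

Minimal polynomial: x² - 30x + 196


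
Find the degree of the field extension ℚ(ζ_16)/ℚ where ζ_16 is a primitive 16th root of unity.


[ℚ(ζ_n):ℚ] = deg Φ_n(x) = φ(n). Here φ(16) = 8

[ℚ(ζ_16)/ℚ where ζ_16 is a primitive 16th root of unity] = 8


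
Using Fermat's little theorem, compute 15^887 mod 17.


Fermat's little theorem: if p is prime and gcd(a,p)=1, then a^(p-1) ≡ 1 (mod p)
p = 17 is prime, gcd(15,17) = 1
Reduce exponent: 887 mod 16 = 7
So 15^887 ≡ 15^7 (mod 17)
15^7 mod 17 = 8

15^887 ≡ 8 (mod 17)


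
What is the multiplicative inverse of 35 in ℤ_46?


Use the extended Euclidean algorithm to write 1 = 35·s + 46·t; then s mod 46 is the inverse.
Euclidean algorithm:
  35 = 0·46 + 35
  46 = 1·35 + 11
  35 = 3·11 + 2
  11 = 5·2 + 1
  2 = 2·1 + 0
gcd(35,46) = 1
Back-substitution gives: 35·(-21) + 46·(16) = 1
So 35⁻¹ ≡ -21 ≡ 25 (mod 46)
Check: 35 × 25 = 875 ≡ 1 (mod 46) ✓

35⁻¹ ≡ 25 (mod 46)


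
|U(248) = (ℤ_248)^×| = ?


U(n) is the group of units mod n; |U(n)| = φ(n)
|U(248)| = φ(248) = 120

|U(248) = (ℤ_248)^×| = 120


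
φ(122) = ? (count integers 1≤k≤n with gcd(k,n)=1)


Factor n: 122 = 2 × 61
φ(n) = n · ∏(1 - 1/p) over distinct primes p | n
φ(122) = 122 · (1 - 1/2) · (1 - 1/61) = 60

φ(122) = 60


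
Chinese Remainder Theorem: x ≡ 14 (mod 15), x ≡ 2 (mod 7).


m₁ = 15, m₂ = 7, gcd = 1, so CRT applies. M = m₁·m₂ = 105
Let M₁ = M/m₁ = 7, M₂ = M/m₂ = 15
Find y₁ ≡ M₁⁻¹ (mod m₁): 7⁻¹ ≡ 13 (mod 15)
Find y₂ ≡ M₂⁻¹ (mod m₂): 15⁻¹ ≡ 1 (mod 7)
x = a₁·M₁·y₁ + a₂·M₂·y₂ = 14·7·13 + 2·15·1 = 1304
Reduce mod 105: x ≡ 44
Check: 44 mod 15 = 14 ✓, 44 mod 7 = 2 ✓

x ≡ 44 (mod 105)


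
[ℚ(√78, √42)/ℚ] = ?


[ℚ(√78,√42):ℚ] = [ℚ(√78,√42):ℚ(√78)]·[ℚ(√78):ℚ] = 2·2 = 4

[ℚ(√78, √42)/ℚ] = 4


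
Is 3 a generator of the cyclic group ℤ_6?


g generates ℤ_n iff gcd(g, n) = 1
gcd(3, 6) = 3
Since gcd = 3 ≠ 1, ⟨3⟩ has order 2 < 6, so 3 is not a generator.

No, 3 does not generate ℤ_6


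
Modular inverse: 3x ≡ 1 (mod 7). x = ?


Use the extended Euclidean algorithm to write 1 = 3·s + 7·t; then s mod 7 is the inverse.
Euclidean algorithm:
  3 = 0·7 + 3
  7 = 2·3 + 1
  3 = 3·1 + 0
gcd(3,7) = 1
Back-substitution gives: 3·(-2) + 7·(1) = 1
So 3⁻¹ ≡ -2 ≡ 5 (mod 7)
Check: 3 × 5 = 15 ≡ 1 (mod 7) ✓

3⁻¹ ≡ 5 (mod 7)


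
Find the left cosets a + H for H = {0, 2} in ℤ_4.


H = {0, 2}, |H| = 2
Number of cosets = |G|/|H| = 4/2 = 2
0 + H = {0, 2}
1 + H = {1, 3}

Cosets: 0+H={0,2}; 1+H={1,3}


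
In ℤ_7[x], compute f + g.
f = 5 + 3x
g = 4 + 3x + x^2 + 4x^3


Add coefficients mod 7:
x^0: 5 + 4 = 2 (mod 7)
x^1: 3 + 3 = 6 (mod 7)
x^2: 0 + 1 = 1 (mod 7)
x^3: 0 + 4 = 4 (mod 7)
Result: 2 + 6x + x^2 + 4x^3

f + g = 2 + 6x + x^2 + 4x^3


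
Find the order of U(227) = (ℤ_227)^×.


U(n) is the group of units mod n; |U(n)| = φ(n)
|U(227)| = φ(227) = 226

|U(227) = (ℤ_227)^×| = 226


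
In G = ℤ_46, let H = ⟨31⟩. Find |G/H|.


|⟨31⟩| = n / gcd(31, 46) = 46 / 1 = 46
H is normal (ℤ_46 is abelian).
|G/H| = |G| / |H| = 46 / 46 = 1

|G/H| = 1


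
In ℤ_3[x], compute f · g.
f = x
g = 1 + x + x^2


Expand and collect like terms; reduce coefficients mod 3:
x^0: 0·1 = 0 ≡ 0 (mod 3)
x^1: 0·1 + 1·1 = 1 ≡ 1 (mod 3)
x^2: 0·1 + 1·1 = 1 ≡ 1 (mod 3)
x^3: 1·1 = 1 ≡ 1 (mod 3)
Result: x + x^2 + x^3

f · g = x + x^2 + x^3


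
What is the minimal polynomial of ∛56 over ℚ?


∛56 satisfies x³ - 56 = 0, irreducible over ℚ (no rational root; 56 is not a perfect cube)

Minimal polynomial: x³ - 56


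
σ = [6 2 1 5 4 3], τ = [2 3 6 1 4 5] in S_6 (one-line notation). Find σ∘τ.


σ∘τ: apply τ first, then σ
1 →τ 2 →σ 2
2 →τ 3 →σ 1
3 →τ 6 →σ 3
4 →τ 1 →σ 6
5 →τ 4 →σ 5
6 →τ 5 →σ 4

σ∘τ = [2 1 3 6 5 4]


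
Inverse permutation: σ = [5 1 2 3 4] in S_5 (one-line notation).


To find σ⁻¹, swap domain and range:
σ(1) = 5 → σ⁻¹(5) = 1
σ(2) = 1 → σ⁻¹(1) = 2
σ(3) = 2 → σ⁻¹(2) = 3
σ(4) = 3 → σ⁻¹(3) = 4
σ(5) = 4 → σ⁻¹(4) = 5

σ⁻¹ = [2 3 4 5 1]


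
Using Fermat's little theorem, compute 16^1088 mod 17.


Fermat's little theorem: if p is prime and gcd(a,p)=1, then a^(p-1) ≡ 1 (mod p)
p = 17 is prime, gcd(16,17) = 1
Reduce exponent: 1088 mod 16 = 0
So 16^1088 ≡ 16^0 (mod 17)
16^0 = 1

16^1088 ≡ 1 (mod 17)


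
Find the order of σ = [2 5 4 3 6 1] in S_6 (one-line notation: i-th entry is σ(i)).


Cycle decomposition: (1 2 5 6) (3 4)
Cycle lengths: 4, 2
Order = lcm(4, 2) = 4

ord(σ) = 4


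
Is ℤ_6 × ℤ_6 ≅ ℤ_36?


Comparing ℤ_6 × ℤ_6 and ℤ_36:
gcd(6,6) = 6 ≠ 1. Max element order in ℤ_6×ℤ_6 is lcm(6,6) = 6 < 36, so it has no element of order 36

No, ℤ_6 × ℤ_6 ≇ ℤ_36


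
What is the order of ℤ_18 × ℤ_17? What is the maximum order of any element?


|ℤ_18 × ℤ_17| = 18 × 17 = 306
Max element order = lcm(18,17) = 306
Cyclic? Yes (gcd=1)

|ℤ_18×ℤ_17| = 306, max element order = 306


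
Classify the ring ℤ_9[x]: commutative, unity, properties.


ℤ_9 has zero divisors (3·3 ≡ 0), and these lift to constant zero divisors in ℤ_9[x]; so not an integral domain
Commutative: Yes
Integral domain: No
Has unity: Yes

ℤ_9[x]: Commutative=Yes, Unity=Yes


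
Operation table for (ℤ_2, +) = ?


Elements: {0, 1}
Operation: addition mod 2
Entry (a, b) = (a + b) mod 2

Cayley table:
  | 0 | 1
0 | 0 | 1
1 | 1 | 0


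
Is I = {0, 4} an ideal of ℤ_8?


Check ideal conditions for I = {0, 4} in ℤ_8:
(1) I is an additive subgroup? Yes
(2) For r ∈ ℤ_8 and a ∈ I: r·a ∈ I? Yes

Yes, I is an ideal of ℤ_8


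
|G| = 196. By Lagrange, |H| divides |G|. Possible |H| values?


Lagrange's theorem: |H| divides |G|
|G| = 196
Divisors of 196: 1, 2, 4, 7, 14, 28, 49, 98, 196

Possible subgroup orders: {1, 2, 4, 7, 14, 28, 49, 98, 196}


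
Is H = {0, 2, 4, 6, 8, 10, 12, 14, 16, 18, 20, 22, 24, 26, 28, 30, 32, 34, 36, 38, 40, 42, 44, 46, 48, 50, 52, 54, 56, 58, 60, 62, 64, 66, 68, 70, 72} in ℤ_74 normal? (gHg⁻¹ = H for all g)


H = {0, 2, 4, 6, 8, 10, 12, 14, 16, 18, 20, 22, 24, 26, 28, 30, 32, 34, 36, 38, 40, 42, 44, 46, 48, 50, 52, 54, 56, 58, 60, 62, 64, 66, 68, 70, 72} in ℤ_74
ℤ_74 is abelian; every subgroup of an abelian group is normal

Yes, normal subgroup


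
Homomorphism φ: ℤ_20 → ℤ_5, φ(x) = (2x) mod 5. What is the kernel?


Kernel = preimage of identity
ker(φ) = {x ∈ ℤ_20 : 2x ≡ 0 (mod 5)}. Since 5 | 20, φ is well-defined. The kernel is the cyclic subgroup ⟨5⟩ of ℤ_20 (order 4), i.e. {0, 5, 10, 15}

ker(φ) = {0, 5, 10, 15}


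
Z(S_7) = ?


Z(G) = {g ∈ G | gx = xg for all x ∈ G}
S_n is non-abelian for n ≥ 3; Z(S_7) is trivial

Z(S_7) = {e}


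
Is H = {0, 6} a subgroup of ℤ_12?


Subgroup test for H = {0, 6} in (ℤ_12, +):
(1) 0 ∈ H? Yes
(2) Closure: for all a,b ∈ H, (a+b) mod 12 ∈ H? Yes
(3) Inverses: for all a ∈ H, -a mod 12 ∈ H? Yes

Yes, H is a subgroup of ℤ_12


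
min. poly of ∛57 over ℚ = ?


∛57 satisfies x³ - 57 = 0, irreducible over ℚ (no rational root; 57 is not a perfect cube)

Minimal polynomial: x³ - 57


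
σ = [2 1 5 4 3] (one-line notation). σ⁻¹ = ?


To find σ⁻¹, swap domain and range:
σ(1) = 2 → σ⁻¹(2) = 1
σ(2) = 1 → σ⁻¹(1) = 2
σ(3) = 5 → σ⁻¹(5) = 3
σ(4) = 4 → σ⁻¹(4) = 4
σ(5) = 3 → σ⁻¹(3) = 5

σ⁻¹ = [2 1 5 4 3]


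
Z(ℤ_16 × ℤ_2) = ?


Z(G) = {g ∈ G | gx = xg for all x ∈ G}
Direct product of abelian groups is abelian, so Z(G) = G

Z(ℤ_16 × ℤ_2) = ℤ_16 × ℤ_2


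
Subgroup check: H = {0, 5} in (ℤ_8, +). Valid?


Subgroup test for H = {0, 5} in (ℤ_8, +):
(1) 0 ∈ H? Yes
(2) Closure: for all a,b ∈ H, (a+b) mod 8 ∈ H? No  [counterexample: 5 + 5 = 2 ∉ H]
(3) Inverses: for all a ∈ H, -a mod 8 ∈ H? No

No, H is not a subgroup of ℤ_8


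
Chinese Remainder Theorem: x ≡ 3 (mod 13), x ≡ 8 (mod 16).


m₁ = 13, m₂ = 16, gcd = 1, so CRT applies. M = m₁·m₂ = 208
Let M₁ = M/m₁ = 16, M₂ = M/m₂ = 13
Find y₁ ≡ M₁⁻¹ (mod m₁): 16⁻¹ ≡ 9 (mod 13)
Find y₂ ≡ M₂⁻¹ (mod m₂): 13⁻¹ ≡ 5 (mod 16)
x = a₁·M₁·y₁ + a₂·M₂·y₂ = 3·16·9 + 8·13·5 = 952
Reduce mod 208: x ≡ 120
Check: 120 mod 13 = 3 ✓, 120 mod 16 = 8 ✓

x ≡ 120 (mod 208)


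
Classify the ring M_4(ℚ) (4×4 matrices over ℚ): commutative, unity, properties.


Matrix multiplication is non-commutative for n ≥ 2; the identity matrix I is the unity; singular matrices give zero divisors, so not an integral domain
Commutative: No
Integral domain: No
Has unity: Yes

M_4(ℚ) (4×4 matrices over ℚ): Commutative=No, Unity=Yes


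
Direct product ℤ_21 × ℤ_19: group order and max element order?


|ℤ_21 × ℤ_19| = 21 × 19 = 399
Max element order = lcm(21,19) = 399
Cyclic? Yes (gcd=1)

|ℤ_21×ℤ_19| = 399, max element order = 399


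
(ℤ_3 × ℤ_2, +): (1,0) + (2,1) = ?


Operation: componentwise addition mod (3, 2)
(1,0) + (2,1) = ((a₁+b₁) mod 3, (a₂+b₂) mod 2) with a = (1,0), b = (2,1)

(1,0) + (2,1) = (0,1)


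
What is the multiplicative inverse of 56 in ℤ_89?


Use the extended Euclidean algorithm to write 1 = 56·s + 89·t; then s mod 89 is the inverse.
Euclidean algorithm:
  56 = 0·89 + 56
  89 = 1·56 + 33
  56 = 1·33 + 23
  33 = 1·23 + 10
  23 = 2·10 + 3
  10 = 3·3 + 1
  3 = 3·1 + 0
gcd(56,89) = 1
Back-substitution gives: 56·(-27) + 89·(17) = 1
So 56⁻¹ ≡ -27 ≡ 62 (mod 89)
Check: 56 × 62 = 3472 ≡ 1 (mod 89) ✓

56⁻¹ ≡ 62 (mod 89)


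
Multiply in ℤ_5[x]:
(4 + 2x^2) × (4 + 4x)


Expand and collect like terms; reduce coefficients mod 5:
x^0: 4·4 = 16 ≡ 1 (mod 5)
x^1: 4·4 + 0·4 = 16 ≡ 1 (mod 5)
x^2: 0·4 + 2·4 = 8 ≡ 3 (mod 5)
x^3: 2·4 = 8 ≡ 3 (mod 5)
Result: 1 + x + 3x^2 + 3x^3

f · g = 1 + x + 3x^2 + 3x^3


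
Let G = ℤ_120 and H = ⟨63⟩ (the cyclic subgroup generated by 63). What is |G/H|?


|⟨63⟩| = n / gcd(63, 120) = 120 / 3 = 40
H is normal (ℤ_120 is abelian).
|G/H| = |G| / |H| = 120 / 40 = 3

|G/H| = 3


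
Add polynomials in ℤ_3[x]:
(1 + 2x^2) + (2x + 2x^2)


Add coefficients mod 3:
x^0: 1 + 0 = 1 (mod 3)
x^1: 0 + 2 = 2 (mod 3)
x^2: 2 + 2 = 1 (mod 3)
Result: 1 + 2x + x^2

f + g = 1 + 2x + x^2


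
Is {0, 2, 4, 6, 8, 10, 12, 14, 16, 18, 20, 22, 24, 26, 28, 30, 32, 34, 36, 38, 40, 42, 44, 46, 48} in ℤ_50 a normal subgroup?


H = {0, 2, 4, 6, 8, 10, 12, 14, 16, 18, 20, 22, 24, 26, 28, 30, 32, 34, 36, 38, 40, 42, 44, 46, 48} in ℤ_50
ℤ_50 is abelian; every subgroup of an abelian group is normal

Yes, normal subgroup


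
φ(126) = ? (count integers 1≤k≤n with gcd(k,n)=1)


Factor n: 126 = 2 × 3^2 × 7
φ(n) = n · ∏(1 - 1/p) over distinct primes p | n
φ(126) = 126 · (1 - 1/2) · (1 - 1/3) · (1 - 1/7) = 36

φ(126) = 36


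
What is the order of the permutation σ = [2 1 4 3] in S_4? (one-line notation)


Cycle decomposition: (1 2) (3 4)
Cycle lengths: 2, 2
Order = lcm(2, 2) = 2

ord(σ) = 2


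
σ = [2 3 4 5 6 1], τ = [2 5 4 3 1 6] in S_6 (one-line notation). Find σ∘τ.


σ∘τ: apply τ first, then σ
1 →τ 2 →σ 3
2 →τ 5 →σ 6
3 →τ 4 →σ 5
4 →τ 3 →σ 4
5 →τ 1 →σ 2
6 →τ 6 →σ 1

σ∘τ = [3 6 5 4 2 1]


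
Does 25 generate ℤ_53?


g generates ℤ_n iff gcd(g, n) = 1
gcd(25, 53) = 1
Since gcd = 1, 25 is a generator.

Yes, 25 generates ℤ_53


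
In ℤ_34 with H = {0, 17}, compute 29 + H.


29 + H = {29 + h (mod 34) : h ∈ H}
29+0=29, 29+17=12
29 + H = {12, 29} = 12 + H

29 + H = {12, 29}


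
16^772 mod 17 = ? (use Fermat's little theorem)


Fermat's little theorem: if p is prime and gcd(a,p)=1, then a^(p-1) ≡ 1 (mod p)
p = 17 is prime, gcd(16,17) = 1
Reduce exponent: 772 mod 16 = 4
So 16^772 ≡ 16^4 (mod 17)
16^4 mod 17 = 1

16^772 ≡ 1 (mod 17)


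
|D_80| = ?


|D_n| = 2n (n rotations and n reflections)
|D_80| = 2×80 = 160

|D_80| = 160


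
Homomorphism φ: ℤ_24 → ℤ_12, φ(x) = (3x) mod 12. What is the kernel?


Kernel = preimage of identity
ker(φ) = {x ∈ ℤ_24 : 3x ≡ 0 (mod 12)}. Since 12 | 24, φ is well-defined. The kernel is the cyclic subgroup ⟨4⟩ of ℤ_24 (order 6), i.e. {0, 4, 8, 12, 16, 20}

ker(φ) = {0, 4, 8, 12, 16, 20}


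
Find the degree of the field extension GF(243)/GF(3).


GF(243) = GF(3^5), so the extension degree is 5

[GF(243)/GF(3)] = 5


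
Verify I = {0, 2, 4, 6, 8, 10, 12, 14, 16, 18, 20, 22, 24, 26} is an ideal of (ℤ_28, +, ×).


Check ideal conditions for I = {0, 2, 4, 6, 8, 10, 12, 14, 16, 18, 20, 22, 24, 26} in ℤ_28:
(1) I is an additive subgroup? Yes
(2) For r ∈ ℤ_28 and a ∈ I: r·a ∈ I? Yes

Yes, I is an ideal of ℤ_28


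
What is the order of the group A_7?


|A_n| = n!/2 (even permutations)
|A_7| = 7!/2 = 5040/2 = 2520

|A_7| = 2520


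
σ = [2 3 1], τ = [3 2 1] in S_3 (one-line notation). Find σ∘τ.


σ∘τ: apply τ first, then σ
1 →τ 3 →σ 1
2 →τ 2 →σ 3
3 →τ 1 →σ 2

σ∘τ = [1 3 2]


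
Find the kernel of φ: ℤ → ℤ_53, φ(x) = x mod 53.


Kernel = preimage of identity
ker(φ) = {x ∈ ℤ : x ≡ 0 (mod 53)} = 53ℤ = {0, ±53, ±106, ...}

ker(φ) = 53ℤ


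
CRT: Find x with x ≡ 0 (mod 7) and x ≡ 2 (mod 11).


m₁ = 7, m₂ = 11, gcd = 1, so CRT applies. M = m₁·m₂ = 77
Let M₁ = M/m₁ = 11, M₂ = M/m₂ = 7
Find y₁ ≡ M₁⁻¹ (mod m₁): 11⁻¹ ≡ 2 (mod 7)
Find y₂ ≡ M₂⁻¹ (mod m₂): 7⁻¹ ≡ 8 (mod 11)
x = a₁·M₁·y₁ + a₂·M₂·y₂ = 0·11·2 + 2·7·8 = 112
Reduce mod 77: x ≡ 35
Check: 35 mod 7 = 0 ✓, 35 mod 11 = 2 ✓

x ≡ 35 (mod 77)


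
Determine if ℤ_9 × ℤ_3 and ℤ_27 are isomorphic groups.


Comparing ℤ_9 × ℤ_3 and ℤ_27:
gcd(9,3) = 3 ≠ 1. Max element order in ℤ_9×ℤ_3 is lcm(9,3) = 9 < 27, so it has no element of order 27

No, ℤ_9 × ℤ_3 ≇ ℤ_27


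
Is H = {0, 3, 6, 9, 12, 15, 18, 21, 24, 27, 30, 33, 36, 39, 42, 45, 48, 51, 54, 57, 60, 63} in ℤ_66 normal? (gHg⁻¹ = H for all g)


H = {0, 3, 6, 9, 12, 15, 18, 21, 24, 27, 30, 33, 36, 39, 42, 45, 48, 51, 54, 57, 60, 63} in ℤ_66
ℤ_66 is abelian; every subgroup of an abelian group is normal

Yes, normal subgroup


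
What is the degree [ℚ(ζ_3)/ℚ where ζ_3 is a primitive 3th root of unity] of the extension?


[ℚ(ζ_n):ℚ] = deg Φ_n(x) = φ(n). Here φ(3) = 2

[ℚ(ζ_3)/ℚ where ζ_3 is a primitive 3th root of unity] = 2


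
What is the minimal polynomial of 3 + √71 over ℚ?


Let α = 3 + √71. Then α - 3 = √71, so (α - 3)² = 71, giving α² - 6α - 62 = 0. Degree 2 and α ∉ ℚ, so this is the minimal polynomial.

Minimal polynomial: x² - 6x - 62


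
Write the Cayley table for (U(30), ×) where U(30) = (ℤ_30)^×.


Elements: {1, 7, 11, 13, 17, 19, 23, 29}
Operation: multiplication mod 30
Entry (a, b) = (a × b) mod 30

Cayley table:
   |  1 |  7 | 11 | 13 | 17 | 19 | 23 | 29
 1 |  1 |  7 | 11 | 13 | 17 | 19 | 23 | 29
 7 |  7 | 19 | 17 |  1 | 29 | 13 | 11 | 23
11 | 11 | 17 |  1 | 23 |  7 | 29 | 13 | 19
13 | 13 |  1 | 23 | 19 | 11 |  7 | 29 | 17
17 | 17 | 29 |  7 | 11 | 19 | 23 |  1 | 13
19 | 19 | 13 | 29 |  7 | 23 |  1 | 17 | 11
23 | 23 | 11 | 13 | 29 |  1 | 17 | 19 |  7
29 | 29 | 23 | 19 | 17 | 13 | 11 |  7 |  1


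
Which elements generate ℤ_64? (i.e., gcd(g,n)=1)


g generates ℤ_n iff gcd(g,n) = 1
Prime factors of 64: 2
Generators are g ∈ {1,...,63} not divisible by any of these primes.
Generators: {1, 3, 5, 7, 9, 11, 13, 15, 17, 19, 21, 23, 25, 27, 29, 31, 33, 35, 37, 39, 41, 43, 45, 47, 49, 51, 53, 55, 57, 59, 61, 63}
Number of generators = φ(64) = 32

Generators of ℤ_64 = {1, 3, 5, 7, 9, 11, 13, 15, 17, 19, 21, 23, 25, 27, 29, 31, 33, 35, 37, 39, 41, 43, 45, 47, 49, 51, 53, 55, 57, 59, 61, 63}


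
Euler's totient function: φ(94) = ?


Factor n: 94 = 2 × 47
φ(n) = n · ∏(1 - 1/p) over distinct primes p | n
φ(94) = 94 · (1 - 1/2) · (1 - 1/47) = 46

φ(94) = 46


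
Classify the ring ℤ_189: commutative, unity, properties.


ℤ_189 is a commutative ring with unity 1; 189 = 3×63 is composite, so 3·63 ≡ 0 gives zero divisors (not an integral domain)
Commutative: Yes
Integral domain: No
Has unity: Yes

ℤ_189: Commutative=Yes, Unity=Yes


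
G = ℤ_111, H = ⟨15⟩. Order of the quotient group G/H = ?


|⟨15⟩| = n / gcd(15, 111) = 111 / 3 = 37
H is normal (ℤ_111 is abelian).
|G/H| = |G| / |H| = 111 / 37 = 3

|G/H| = 3


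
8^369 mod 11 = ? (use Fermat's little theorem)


Fermat's little theorem: if p is prime and gcd(a,p)=1, then a^(p-1) ≡ 1 (mod p)
p = 11 is prime, gcd(8,11) = 1
Reduce exponent: 369 mod 10 = 9
So 8^369 ≡ 8^9 (mod 11)
8^9 mod 11 = 7

8^369 ≡ 7 (mod 11)


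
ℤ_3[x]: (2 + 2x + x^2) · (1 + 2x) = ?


Expand and collect like terms; reduce coefficients mod 3:
x^0: 2·1 = 2 ≡ 2 (mod 3)
x^1: 2·2 + 2·1 = 6 ≡ 0 (mod 3)
x^2: 2·2 + 1·1 = 5 ≡ 2 (mod 3)
x^3: 1·2 = 2 ≡ 2 (mod 3)
Result: 2 + 2x^2 + 2x^3

f · g = 2 + 2x^2 + 2x^3


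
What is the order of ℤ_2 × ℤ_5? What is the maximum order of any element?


|ℤ_2 × ℤ_5| = 2 × 5 = 10
Max element order = lcm(2,5) = 10
Cyclic? Yes (gcd=1)

|ℤ_2×ℤ_5| = 10, max element order = 10


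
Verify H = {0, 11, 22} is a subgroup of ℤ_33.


Subgroup test for H = {0, 11, 22} in (ℤ_33, +):
(1) 0 ∈ H? Yes
(2) Closure: for all a,b ∈ H, (a+b) mod 33 ∈ H? Yes
(3) Inverses: for all a ∈ H, -a mod 33 ∈ H? Yes

Yes, H is a subgroup of ℤ_33


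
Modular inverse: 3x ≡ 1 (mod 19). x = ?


Use the extended Euclidean algorithm to write 1 = 3·s + 19·t; then s mod 19 is the inverse.
Euclidean algorithm:
  3 = 0·19 + 3
  19 = 6·3 + 1
  3 = 3·1 + 0
gcd(3,19) = 1
Back-substitution gives: 3·(-6) + 19·(1) = 1
So 3⁻¹ ≡ -6 ≡ 13 (mod 19)
Check: 3 × 13 = 39 ≡ 1 (mod 19) ✓

3⁻¹ ≡ 13 (mod 19)


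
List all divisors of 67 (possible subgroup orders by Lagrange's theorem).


Lagrange's theorem: |H| divides |G|
|G| = 67
Divisors of 67: 1, 67

Possible subgroup orders: {1, 67}


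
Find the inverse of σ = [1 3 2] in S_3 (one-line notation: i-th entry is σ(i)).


To find σ⁻¹, swap domain and range:
σ(1) = 1 → σ⁻¹(1) = 1
σ(2) = 3 → σ⁻¹(3) = 2
σ(3) = 2 → σ⁻¹(2) = 3

σ⁻¹ = [1 3 2]


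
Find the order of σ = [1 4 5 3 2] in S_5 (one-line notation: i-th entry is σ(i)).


Cycle decomposition: (2 4 3 5)
Cycle lengths: 4
Order = lcm(4) = 4

ord(σ) = 4


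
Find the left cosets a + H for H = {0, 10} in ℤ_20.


H = {0, 10}, |H| = 2
Number of cosets = |G|/|H| = 20/2 = 10
0 + H = {0, 10}
1 + H = {1, 11}
2 + H = {2, 12}
3 + H = {3, 13}
4 + H = {4, 14}
5 + H = {5, 15}
6 + H = {6, 16}
7 + H = {7, 17}
8 + H = {8, 18}
9 + H = {9, 19}

Cosets: 0+H={0,10}; 1+H={1,11}; 2+H={2,12}; 3+H={3,13}; 4+H={4,14}; 5+H={5,15}; 6+H={6,16}; 7+H={7,17}; 8+H={8,18}; 9+H={9,19}


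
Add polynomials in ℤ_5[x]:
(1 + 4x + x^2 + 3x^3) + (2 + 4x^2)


Add coefficients mod 5:
x^0: 1 + 2 = 3 (mod 5)
x^1: 4 + 0 = 4 (mod 5)
x^2: 1 + 4 = 0 (mod 5)
x^3: 3 + 0 = 3 (mod 5)
Result: 3 + 4x + 3x^3

f + g = 3 + 4x + 3x^3


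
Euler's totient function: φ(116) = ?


Factor n: 116 = 2^2 × 29
φ(n) = n · ∏(1 - 1/p) over distinct primes p | n
φ(116) = 116 · (1 - 1/2) · (1 - 1/29) = 56

φ(116) = 56


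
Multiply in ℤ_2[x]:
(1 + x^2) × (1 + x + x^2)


Expand and collect like terms; reduce coefficients mod 2:
x^0: 1·1 = 1 ≡ 1 (mod 2)
x^1: 1·1 + 0·1 = 1 ≡ 1 (mod 2)
x^2: 1·1 + 0·1 + 1·1 = 2 ≡ 0 (mod 2)
x^3: 0·1 + 1·1 = 1 ≡ 1 (mod 2)
x^4: 1·1 = 1 ≡ 1 (mod 2)
Result: 1 + x + x^3 + x^4

f · g = 1 + x + x^3 + x^4


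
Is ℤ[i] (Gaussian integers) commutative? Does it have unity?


ℤ[i] is a commutative integral domain with unity 1 (in fact a Euclidean domain)
Commutative: Yes
Integral domain: Yes
Has unity: Yes

ℤ[i] (Gaussian integers): Commutative=Yes, Unity=Yes


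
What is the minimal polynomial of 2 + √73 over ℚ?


Let α = 2 + √73. Then α - 2 = √73, so (α - 2)² = 73, giving α² - 4α - 69 = 0. Degree 2 and α ∉ ℚ, so this is the minimal polynomial.

Minimal polynomial: x² - 4x - 69


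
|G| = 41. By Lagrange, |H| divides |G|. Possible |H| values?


Lagrange's theorem: |H| divides |G|
|G| = 41
Divisors of 41: 1, 41

Possible subgroup orders: {1, 41}


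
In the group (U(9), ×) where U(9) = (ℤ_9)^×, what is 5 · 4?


Operation: multiplication mod 9
5 · 4 = (a × b) mod 9 with a = 5, b = 4

5 · 4 = 2


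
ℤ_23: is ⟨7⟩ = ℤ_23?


g generates ℤ_n iff gcd(g, n) = 1
gcd(7, 23) = 1
Since gcd = 1, 7 is a generator.

Yes, 7 generates ℤ_23


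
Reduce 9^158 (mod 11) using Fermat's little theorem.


Fermat's little theorem: if p is prime and gcd(a,p)=1, then a^(p-1) ≡ 1 (mod p)
p = 11 is prime, gcd(9,11) = 1
Reduce exponent: 158 mod 10 = 8
So 9^158 ≡ 9^8 (mod 11)
9^8 mod 11 = 3

9^158 ≡ 3 (mod 11)


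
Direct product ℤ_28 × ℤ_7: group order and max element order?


|ℤ_28 × ℤ_7| = 28 × 7 = 196
Max element order = lcm(28,7) = 28
Cyclic? No (gcd=7)

|ℤ_28×ℤ_7| = 196, max element order = 28


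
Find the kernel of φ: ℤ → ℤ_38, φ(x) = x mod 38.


Kernel = preimage of identity
ker(φ) = {x ∈ ℤ : x ≡ 0 (mod 38)} = 38ℤ = {0, ±38, ±76, ...}

ker(φ) = 38ℤ


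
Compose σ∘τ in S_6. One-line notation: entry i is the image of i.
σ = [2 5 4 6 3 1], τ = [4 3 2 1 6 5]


σ∘τ: apply τ first, then σ
1 →τ 4 →σ 6
2 →τ 3 →σ 4
3 →τ 2 →σ 5
4 →τ 1 →σ 2
5 →τ 6 →σ 1
6 →τ 5 →σ 3

σ∘τ = [6 4 5 2 1 3]


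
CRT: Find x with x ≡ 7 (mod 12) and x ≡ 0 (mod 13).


m₁ = 12, m₂ = 13, gcd = 1, so CRT applies. M = m₁·m₂ = 156
Let M₁ = M/m₁ = 13, M₂ = M/m₂ = 12
Find y₁ ≡ M₁⁻¹ (mod m₁): 13⁻¹ ≡ 1 (mod 12)
Find y₂ ≡ M₂⁻¹ (mod m₂): 12⁻¹ ≡ 12 (mod 13)
x = a₁·M₁·y₁ + a₂·M₂·y₂ = 7·13·1 + 0·12·12 = 91
Reduce mod 156: x ≡ 91
Check: 91 mod 12 = 7 ✓, 91 mod 13 = 0 ✓

x ≡ 91 (mod 156)


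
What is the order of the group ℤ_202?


ℤ_n has n elements.

|ℤ_202| = 202


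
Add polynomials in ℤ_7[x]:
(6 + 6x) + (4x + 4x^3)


Add coefficients mod 7:
x^0: 6 + 0 = 6 (mod 7)
x^1: 6 + 4 = 3 (mod 7)
x^2: 0 + 0 = 0 (mod 7)
x^3: 0 + 4 = 4 (mod 7)
Result: 6 + 3x + 4x^3

f + g = 6 + 3x + 4x^3


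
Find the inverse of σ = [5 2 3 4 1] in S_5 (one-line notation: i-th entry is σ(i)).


To find σ⁻¹, swap domain and range:
σ(1) = 5 → σ⁻¹(5) = 1
σ(2) = 2 → σ⁻¹(2) = 2
σ(3) = 3 → σ⁻¹(3) = 3
σ(4) = 4 → σ⁻¹(4) = 4
σ(5) = 1 → σ⁻¹(1) = 5

σ⁻¹ = [5 2 3 4 1]


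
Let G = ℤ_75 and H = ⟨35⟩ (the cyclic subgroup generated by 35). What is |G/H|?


|⟨35⟩| = n / gcd(35, 75) = 75 / 5 = 15
H is normal (ℤ_75 is abelian).
|G/H| = |G| / |H| = 75 / 15 = 5

|G/H| = 5


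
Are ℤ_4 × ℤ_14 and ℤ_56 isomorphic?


Comparing ℤ_4 × ℤ_14 and ℤ_56:
gcd(4,14) = 2 ≠ 1. Max element order in ℤ_4×ℤ_14 is lcm(4,14) = 28 < 56, so it has no element of order 56

No, ℤ_4 × ℤ_14 ≇ ℤ_56


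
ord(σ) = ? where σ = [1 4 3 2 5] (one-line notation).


Cycle decomposition: (2 4)
Cycle lengths: 2
Order = lcm(2) = 2

ord(σ) = 2


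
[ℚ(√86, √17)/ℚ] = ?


[ℚ(√86,√17):ℚ] = [ℚ(√86,√17):ℚ(√86)]·[ℚ(√86):ℚ] = 2·2 = 4

[ℚ(√86, √17)/ℚ] = 4


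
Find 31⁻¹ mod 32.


Use the extended Euclidean algorithm to write 1 = 31·s + 32·t; then s mod 32 is the inverse.
Euclidean algorithm:
  31 = 0·32 + 31
  32 = 1·31 + 1
  31 = 31·1 + 0
gcd(31,32) = 1
Back-substitution gives: 31·(-1) + 32·(1) = 1
So 31⁻¹ ≡ -1 ≡ 31 (mod 32)
Check: 31 × 31 = 961 ≡ 1 (mod 32) ✓

31⁻¹ ≡ 31 (mod 32)


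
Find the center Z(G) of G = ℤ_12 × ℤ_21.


Z(G) = {g ∈ G | gx = xg for all x ∈ G}
Direct product of abelian groups is abelian, so Z(G) = G

Z(ℤ_12 × ℤ_21) = ℤ_12 × ℤ_21


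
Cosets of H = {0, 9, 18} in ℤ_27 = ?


H = {0, 9, 18}, |H| = 3
Number of cosets = |G|/|H| = 27/3 = 9
0 + H = {0, 9, 18}
1 + H = {1, 10, 19}
2 + H = {2, 11, 20}
3 + H = {3, 12, 21}
4 + H = {4, 13, 22}
5 + H = {5, 14, 23}
6 + H = {6, 15, 24}
7 + H = {7, 16, 25}
8 + H = {8, 17, 26}

Cosets: 0+H={0,9,18}; 1+H={1,10,19}; 2+H={2,11,20}; 3+H={3,12,21}; 4+H={4,13,22}; 5+H={5,14,23}; 6+H={6,15,24}; 7+H={7,16,25}; 8+H={8,17,26}


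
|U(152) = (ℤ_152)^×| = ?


U(n) is the group of units mod n; |U(n)| = φ(n)
|U(152)| = φ(152) = 72

|U(152) = (ℤ_152)^×| = 72


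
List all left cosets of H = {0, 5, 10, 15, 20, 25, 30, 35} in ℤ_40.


H = {0, 5, 10, 15, 20, 25, 30, 35}, |H| = 8
Number of cosets = |G|/|H| = 40/8 = 5
0 + H = {0, 5, 10, 15, 20, 25, 30, 35}
1 + H = {1, 6, 11, 16, 21, 26, 31, 36}
2 + H = {2, 7, 12, 17, 22, 27, 32, 37}
3 + H = {3, 8, 13, 18, 23, 28, 33, 38}
4 + H = {4, 9, 14, 19, 24, 29, 34, 39}

Cosets: 0+H={0,5,10,15,20,25,30,35}; 1+H={1,6,11,16,21,26,31,36}; 2+H={2,7,12,17,22,27,32,37}; 3+H={3,8,13,18,23,28,33,38}; 4+H={4,9,14,19,24,29,34,39}


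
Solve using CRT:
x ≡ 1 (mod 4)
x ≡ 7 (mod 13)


m₁ = 4, m₂ = 13, gcd = 1, so CRT applies. M = m₁·m₂ = 52
Let M₁ = M/m₁ = 13, M₂ = M/m₂ = 4
Find y₁ ≡ M₁⁻¹ (mod m₁): 13⁻¹ ≡ 1 (mod 4)
Find y₂ ≡ M₂⁻¹ (mod m₂): 4⁻¹ ≡ 10 (mod 13)
x = a₁·M₁·y₁ + a₂·M₂·y₂ = 1·13·1 + 7·4·10 = 293
Reduce mod 52: x ≡ 33
Check: 33 mod 4 = 1 ✓, 33 mod 13 = 7 ✓

x ≡ 33 (mod 52)


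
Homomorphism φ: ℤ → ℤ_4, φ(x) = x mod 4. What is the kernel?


Kernel = preimage of identity
ker(φ) = {x ∈ ℤ : x ≡ 0 (mod 4)} = 4ℤ = {0, ±4, ±8, ...}

ker(φ) = 4ℤ


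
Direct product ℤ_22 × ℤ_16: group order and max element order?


|ℤ_22 × ℤ_16| = 22 × 16 = 352
Max element order = lcm(22,16) = 176
Cyclic? No (gcd=2)

|ℤ_22×ℤ_16| = 352, max element order = 176


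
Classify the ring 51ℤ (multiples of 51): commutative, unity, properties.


51ℤ is a commutative ring under +,× but has no multiplicative identity (1 ∉ 51ℤ); it has no zero divisors, but without unity it is not an integral domain
Commutative: Yes
Integral domain: No
Has unity: No

51ℤ (multiples of 51): Commutative=Yes, Unity=No


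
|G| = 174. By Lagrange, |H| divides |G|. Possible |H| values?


Lagrange's theorem: |H| divides |G|
|G| = 174
Divisors of 174: 1, 2, 3, 6, 29, 58, 87, 174

Possible subgroup orders: {1, 2, 3, 6, 29, 58, 87, 174}


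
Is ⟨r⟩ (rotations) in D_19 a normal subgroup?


H = ⟨r⟩ (rotations) in D_19
The rotation subgroup ⟨r⟩ has index 2 in D_19, so it is normal

Yes, normal subgroup


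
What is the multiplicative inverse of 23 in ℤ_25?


Use the extended Euclidean algorithm to write 1 = 23·s + 25·t; then s mod 25 is the inverse.
Euclidean algorithm:
  23 = 0·25 + 23
  25 = 1·23 + 2
  23 = 11·2 + 1
  2 = 2·1 + 0
gcd(23,25) = 1
Back-substitution gives: 23·(12) + 25·(-11) = 1
So 23⁻¹ ≡ 12 ≡ 12 (mod 25)
Check: 23 × 12 = 276 ≡ 1 (mod 25) ✓

23⁻¹ ≡ 12 (mod 25)


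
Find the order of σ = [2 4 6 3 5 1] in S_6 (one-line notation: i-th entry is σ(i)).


Cycle decomposition: (1 2 4 3 6)
Cycle lengths: 5
Order = lcm(5) = 5

ord(σ) = 5


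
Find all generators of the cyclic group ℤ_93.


g generates ℤ_n iff gcd(g,n) = 1
Prime factors of 93: 3, 31
Generators are g ∈ {1,...,92} not divisible by any of these primes.
Generators: {1, 2, 4, 5, 7, 8, 10, 11, 13, 14, 16, 17, 19, 20, 22, 23, 25, 26, 28, 29, 32, 34, 35, 37, 38, 40, 41, 43, 44, 46, 47, 49, 50, 52, 53, 55, 56, 58, 59, 61, 64, 65, 67, 68, 70, 71, 73, 74, 76, 77, 79, 80, 82, 83, 85, 86, 88, 89, 91, 92}
Number of generators = φ(93) = 60

Generators of ℤ_93 = {1, 2, 4, 5, 7, 8, 10, 11, 13, 14, 16, 17, 19, 20, 22, 23, 25, 26, 28, 29, 32, 34, 35, 37, 38, 40, 41, 43, 44, 46, 47, 49, 50, 52, 53, 55, 56, 58, 59, 61, 64, 65, 67, 68, 70, 71, 73, 74, 76, 77, 79, 80, 82, 83, 85, 86, 88, 89, 91, 92}


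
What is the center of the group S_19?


Z(G) = {g ∈ G | gx = xg for all x ∈ G}
S_n is non-abelian for n ≥ 3; Z(S_19) is trivial

Z(S_19) = {e}


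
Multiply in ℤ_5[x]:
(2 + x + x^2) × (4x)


Expand and collect like terms; reduce coefficients mod 5:
x^0: 2·0 = 0 ≡ 0 (mod 5)
x^1: 2·4 + 1·0 = 8 ≡ 3 (mod 5)
x^2: 1·4 + 1·0 = 4 ≡ 4 (mod 5)
x^3: 1·4 = 4 ≡ 4 (mod 5)
Result: 3x + 4x^2 + 4x^3

f · g = 3x + 4x^2 + 4x^3


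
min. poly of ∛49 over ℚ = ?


∛49 satisfies x³ - 49 = 0, irreducible over ℚ (no rational root; 49 is not a perfect cube)

Minimal polynomial: x³ - 49


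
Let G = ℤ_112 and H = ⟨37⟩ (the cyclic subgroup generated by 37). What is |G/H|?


|⟨37⟩| = n / gcd(37, 112) = 112 / 1 = 112
H is normal (ℤ_112 is abelian).
|G/H| = |G| / |H| = 112 / 112 = 1

|G/H| = 1


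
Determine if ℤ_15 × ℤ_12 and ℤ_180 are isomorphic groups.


Comparing ℤ_15 × ℤ_12 and ℤ_180:
gcd(15,12) = 3 ≠ 1. Max element order in ℤ_15×ℤ_12 is lcm(15,12) = 60 < 180, so it has no element of order 180

No, ℤ_15 × ℤ_12 ≇ ℤ_180


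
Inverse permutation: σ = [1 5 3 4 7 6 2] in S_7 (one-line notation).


To find σ⁻¹, swap domain and range:
σ(1) = 1 → σ⁻¹(1) = 1
σ(2) = 5 → σ⁻¹(5) = 2
σ(3) = 3 → σ⁻¹(3) = 3
σ(4) = 4 → σ⁻¹(4) = 4
σ(5) = 7 → σ⁻¹(7) = 5
σ(6) = 6 → σ⁻¹(6) = 6
σ(7) = 2 → σ⁻¹(2) = 7

σ⁻¹ = [1 7 3 4 2 6 5]
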